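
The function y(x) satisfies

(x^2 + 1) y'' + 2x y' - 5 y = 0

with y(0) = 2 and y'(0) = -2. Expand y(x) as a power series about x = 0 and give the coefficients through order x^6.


Ansatz: y(x) = sum_{n>=0} a_n x^n, so y'(x) = sum_{n>=1} n a_n x^(n-1) and y''(x) = sum_{n>=2} n(n-1) a_n x^(n-2).
Substitute into P(x) y'' + Q(x) y' + R(x) y = 0 with P(x) = x^2 + 1, Q(x) = 2x, R(x) = -5, and match powers of x.
Initial conditions: a_0 = 2, a_1 = -2.
Setting the coefficient of each power of x to zero and solving order by order (substituting the coefficients already found):
  x^0: 2 a_2 - 5 a_0 = 0  ->  2 a_2 = 5 a_0 = 10  ->  a_2 = 5
  x^1: 6 a_3 - 3 a_1 = 0  ->  6 a_3 = 3 a_1 = -6  ->  a_3 = -1
  x^2: 12 a_4 + a_2 = 0  ->  12 a_4 = -a_2 = -5  ->  a_4 = -5/12
  x^3: 20 a_5 + 7 a_3 = 0  ->  20 a_5 = -7 a_3 = 7  ->  a_5 = 7/20
  x^4: 30 a_6 + 15 a_4 = 0  ->  30 a_6 = -15 a_4 = 25/4  ->  a_6 = 5/24
Truncated series: y(x) = 2 - 2 x + 5 x^2 - x^3 - (5/12) x^4 + (7/20) x^5 + (5/24) x^6 + O(x^7).

a_0 = 2; a_1 = -2; a_2 = 5; a_3 = -1; a_4 = -5/12; a_5 = 7/20; a_6 = 5/24


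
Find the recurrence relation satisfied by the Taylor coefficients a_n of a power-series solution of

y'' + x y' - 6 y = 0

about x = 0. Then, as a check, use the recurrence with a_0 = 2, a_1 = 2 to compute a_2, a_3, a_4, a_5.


Substitute y = sum_n a_n x^n.
y''(x) has coefficient (n+2)(n+1) a_{n+2} at x^n;
x y'(x) has coefficient n a_n at x^n (shift);
-6 y(x) has coefficient -6 a_n at x^n.
Matching x^n: (n+2)(n+1) a_{n+2} + (n - 6) a_n = 0.
Thus a_{n+2} = (-n + 6) / ((n+1)(n+2)) * a_n.

Check with a_0 = 2, a_1 = 2 (apply the recurrence for n = 0, 1, 2, 3): a_0 = 2, a_1 = 2, a_2 = 6, a_3 = 5/3, a_4 = 2, a_5 = 1/4.

a_(n+2) = (-n + 6) / ((n+1)(n+2)) * a_n; check: a_0 = 2, a_1 = 2, a_2 = 6, a_3 = 5/3, a_4 = 2, a_5 = 1/4


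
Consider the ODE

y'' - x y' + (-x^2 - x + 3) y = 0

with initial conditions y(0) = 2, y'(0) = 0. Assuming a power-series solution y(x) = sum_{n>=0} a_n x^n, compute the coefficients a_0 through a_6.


Ansatz: y(x) = sum_{n>=0} a_n x^n, so y'(x) = sum_{n>=1} n a_n x^(n-1) and y''(x) = sum_{n>=2} n(n-1) a_n x^(n-2).
Substitute into P(x) y'' + Q(x) y' + R(x) y = 0 with P(x) = 1, Q(x) = -x, R(x) = -x^2 - x + 3, and match powers of x.
Initial conditions: a_0 = 2, a_1 = 0.
Setting the coefficient of each power of x to zero and solving order by order (substituting the coefficients already found):
  x^0: 2 a_2 + 3 a_0 = 0  ->  2 a_2 = -3 a_0 = -6  ->  a_2 = -3
  x^1: 6 a_3 + 2 a_1 - a_0 = 0  ->  6 a_3 = -2 a_1 + a_0 = 2  ->  a_3 = 1/3
  x^2: 12 a_4 + a_2 - a_1 - a_0 = 0  ->  12 a_4 = -a_2 + a_1 + a_0 = 5  ->  a_4 = 5/12
  x^3: 20 a_5 - a_2 - a_1 = 0  ->  20 a_5 = a_2 + a_1 = -3  ->  a_5 = -3/20
  x^4: 30 a_6 - a_4 - a_3 - a_2 = 0  ->  30 a_6 = a_4 + a_3 + a_2 = -9/4  ->  a_6 = -3/40
Truncated series: y(x) = 2 - 3 x^2 + (1/3) x^3 + (5/12) x^4 - (3/20) x^5 - (3/40) x^6 + O(x^7).

a_0 = 2; a_1 = 0; a_2 = -3; a_3 = 1/3; a_4 = 5/12; a_5 = -3/20; a_6 = -3/40


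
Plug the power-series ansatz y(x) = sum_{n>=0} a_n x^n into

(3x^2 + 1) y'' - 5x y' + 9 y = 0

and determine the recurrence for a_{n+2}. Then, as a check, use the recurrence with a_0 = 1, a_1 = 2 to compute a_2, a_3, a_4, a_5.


Substitute y = sum_n a_n x^n.
(1 + 3 x^2) y'' contributes (n+2)(n+1) a_{n+2} + 3 n(n-1) a_n at x^n.
-5 x y'(x) contributes -5 n a_n at x^n.
9 y(x) contributes 9 a_n at x^n.
Matching x^n: (n+2)(n+1) a_{n+2} + (3 n(n-1) - 5 n + 9) a_n = 0.
Thus a_{n+2} = (-3 n(n-1) + 5 n - 9) / ((n+1)(n+2)) * a_n.

Check with a_0 = 1, a_1 = 2 (apply the recurrence for n = 0, 1, 2, 3): a_0 = 1, a_1 = 2, a_2 = -9/2, a_3 = -4/3, a_4 = 15/8, a_5 = 4/5.

a_(n+2) = (-3 n(n-1) + 5 n - 9) / ((n+1)(n+2)) * a_n; check: a_0 = 1, a_1 = 2, a_2 = -9/2, a_3 = -4/3, a_4 = 15/8, a_5 = 4/5


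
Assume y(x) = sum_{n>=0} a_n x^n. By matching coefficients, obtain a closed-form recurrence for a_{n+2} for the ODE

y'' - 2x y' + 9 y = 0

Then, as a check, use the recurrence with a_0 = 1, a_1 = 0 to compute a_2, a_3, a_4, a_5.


Substitute y = sum_n a_n x^n.
y''(x) has coefficient (n+2)(n+1) a_{n+2} at x^n;
-2 x y'(x) has coefficient -2 n a_n at x^n (shift);
9 y(x) has coefficient 9 a_n at x^n.
Matching x^n: (n+2)(n+1) a_{n+2} + (-2n + 9) a_n = 0.
Thus a_{n+2} = (2n - 9) / ((n+1)(n+2)) * a_n.

Check with a_0 = 1, a_1 = 0 (apply the recurrence for n = 0, 1, 2, 3): a_0 = 1, a_1 = 0, a_2 = -9/2, a_3 = 0, a_4 = 15/8, a_5 = 0.

a_(n+2) = (2n - 9) / ((n+1)(n+2)) * a_n; check: a_0 = 1, a_1 = 0, a_2 = -9/2, a_3 = 0, a_4 = 15/8, a_5 = 0


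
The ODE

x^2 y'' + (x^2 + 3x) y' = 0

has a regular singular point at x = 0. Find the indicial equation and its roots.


Divide by x^2 to reach normal form y'' + P_1(x) y' + P_2(x) y = 0 with P_1(x) = 1 + 3/x and P_2(x) = 0.
x = 0 is a singular point because the y'-coefficient 1 + 3/x has a pole at x = 0.
It is a regular singular point because x P_1(x) = p(x) = x + 3 and x^2 P_2(x) = q(x) = 0 are polynomials, hence analytic at x = 0.
p(0) = 3,  q(0) = 0.
Indicial equation: r(r-1) + p(0) r + q(0) = 0, i.e. r^2 + (p(0) - 1) r + q(0) = 0, i.e. r^2 + 2 r = 0.
Discriminant: (2)^2 - 4(0) = 4, so r = (-2 ± 2)/2.
Solving: r_1 = 0, r_2 = -2.

indicial: r^2 + 2 r = 0; roots r_1 = 0, r_2 = -2


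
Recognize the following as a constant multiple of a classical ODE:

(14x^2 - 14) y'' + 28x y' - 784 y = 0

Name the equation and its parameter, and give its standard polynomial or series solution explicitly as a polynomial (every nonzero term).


All three coefficients share the factor -14; dividing through by -14 gives  (1 - x^2) y'' - 2x y' + 56 y = 0.
This matches the Legendre equation (1 - x^2) y'' - 2x y' + n(n+1) y = 0 (note the -2x y' term) with n(n+1) = 56, so n = 7; the polynomial solution is P_7(x).
With y = sum_k a_k x^k, matching x^k gives (k+2)(k+1) a_{k+2} = [k(k+1) - n(n+1)] a_k = (k - 7)(k + 8) a_k. The right side vanishes at k = 7, so the series with the parity of 7 terminates at degree 7.
Standard normalization (P_n(1) = 1): leading coefficient (2n)!/(2^n (n!)^2) = 87178291200/(128*25401600) = 429/16, so a_7 = 429/16. Work downward with a_k = (k+1)(k+2) a_{k+2} / ((k - 7)(k + 8)):
  a_5 = (6)(7)(429/16) / ((5 - 7)(5 + 8)) = (9009/8)/(-26) = -693/16
  a_3 = (4)(5)(-693/16) / ((3 - 7)(3 + 8)) = (-3465/4)/(-44) = 315/16
  a_1 = (2)(3)(315/16) / ((1 - 7)(1 + 8)) = (945/8)/(-54) = -35/16
Hence P_7(x) = 429 x^7/16 - 693 x^5/16 + 315 x^3/16 - 35 x/16.

P_7(x); series = 429 x^7/16 - 693 x^5/16 + 315 x^3/16 - 35 x/16


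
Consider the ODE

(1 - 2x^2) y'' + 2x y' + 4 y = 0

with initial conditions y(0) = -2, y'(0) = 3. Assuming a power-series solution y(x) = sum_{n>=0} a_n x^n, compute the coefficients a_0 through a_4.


Ansatz: y(x) = sum_{n>=0} a_n x^n, so y'(x) = sum_{n>=1} n a_n x^(n-1) and y''(x) = sum_{n>=2} n(n-1) a_n x^(n-2).
Substitute into P(x) y'' + Q(x) y' + R(x) y = 0 with P(x) = 1 - 2x^2, Q(x) = 2x, R(x) = 4, and match powers of x.
Initial conditions: a_0 = -2, a_1 = 3.
Setting the coefficient of each power of x to zero and solving order by order (substituting the coefficients already found):
  x^0: 2 a_2 + 4 a_0 = 0  ->  2 a_2 = -4 a_0 = 8  ->  a_2 = 4
  x^1: 6 a_3 + 6 a_1 = 0  ->  6 a_3 = -6 a_1 = -18  ->  a_3 = -3
  x^2: 12 a_4 + 4 a_2 = 0  ->  12 a_4 = -4 a_2 = -16  ->  a_4 = -4/3
Truncated series: y(x) = -2 + 3 x + 4 x^2 - 3 x^3 - (4/3) x^4 + O(x^5).

a_0 = -2; a_1 = 3; a_2 = 4; a_3 = -3; a_4 = -4/3


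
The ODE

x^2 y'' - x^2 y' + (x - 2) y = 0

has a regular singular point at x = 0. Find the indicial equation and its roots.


Divide by x^2 to reach normal form y'' + P_1(x) y' + P_2(x) y = 0 with P_1(x) = -1 and P_2(x) = 1/x - 2/x^2.
x = 0 is a singular point because the y-coefficient 1/x - 2/x^2 has a pole at x = 0.
It is a regular singular point because x P_1(x) = p(x) = -x and x^2 P_2(x) = q(x) = x - 2 are polynomials, hence analytic at x = 0.
p(0) = 0,  q(0) = -2.
Indicial equation: r(r-1) + p(0) r + q(0) = 0, i.e. r^2 + (p(0) - 1) r + q(0) = 0, i.e. r^2 - 1 r - 2 = 0.
Discriminant: (-1)^2 - 4(-2) = 9, so r = (1 ± 3)/2.
Solving: r_1 = 2, r_2 = -1.

indicial: r^2 - 1 r - 2 = 0; roots r_1 = 2, r_2 = -1


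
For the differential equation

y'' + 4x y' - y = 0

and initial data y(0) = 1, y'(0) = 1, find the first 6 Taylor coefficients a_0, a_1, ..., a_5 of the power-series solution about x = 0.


Ansatz: y(x) = sum_{n>=0} a_n x^n, so y'(x) = sum_{n>=1} n a_n x^(n-1) and y''(x) = sum_{n>=2} n(n-1) a_n x^(n-2).
Substitute into P(x) y'' + Q(x) y' + R(x) y = 0 with P(x) = 1, Q(x) = 4x, R(x) = -1, and match powers of x.
Initial conditions: a_0 = 1, a_1 = 1.
Setting the coefficient of each power of x to zero and solving order by order (substituting the coefficients already found):
  x^0: 2 a_2 - a_0 = 0  ->  2 a_2 = a_0 = 1  ->  a_2 = 1/2
  x^1: 6 a_3 + 3 a_1 = 0  ->  6 a_3 = -3 a_1 = -3  ->  a_3 = -1/2
  x^2: 12 a_4 + 7 a_2 = 0  ->  12 a_4 = -7 a_2 = -7/2  ->  a_4 = -7/24
  x^3: 20 a_5 + 11 a_3 = 0  ->  20 a_5 = -11 a_3 = 11/2  ->  a_5 = 11/40
Truncated series: y(x) = 1 + x + (1/2) x^2 - (1/2) x^3 - (7/24) x^4 + (11/40) x^5 + O(x^6).

a_0 = 1; a_1 = 1; a_2 = 1/2; a_3 = -1/2; a_4 = -7/24; a_5 = 11/40


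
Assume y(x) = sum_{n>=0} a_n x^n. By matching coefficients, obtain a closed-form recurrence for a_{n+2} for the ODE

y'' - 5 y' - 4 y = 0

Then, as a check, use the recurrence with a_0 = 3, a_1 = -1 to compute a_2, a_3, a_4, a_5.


Substitute y = sum_n a_n x^n.
y''(x) has coefficient (n+2)(n+1) a_{n+2} at x^n;
-5 y'(x) has coefficient -5 (n+1) a_{n+1} at x^n;
-4 y(x) has coefficient -4 a_n at x^n.
Matching x^n: (n+2)(n+1) a_{n+2} - 5 (n+1) a_{n+1} - 4 a_n = 0.
Thus a_{n+2} = [5 (n+1) a_{n+1} + 4 a_n] / ((n+1)(n+2)).

Check with a_0 = 3, a_1 = -1 (apply the recurrence for n = 0, 1, 2, 3): a_0 = 3, a_1 = -1, a_2 = 7/2, a_3 = 31/6, a_4 = 61/8, a_5 = 1039/120.

a_(n+2) = [5 (n+1) a_(n+1) + 4 a_n] / ((n+1)(n+2)); check: a_0 = 3, a_1 = -1, a_2 = 7/2, a_3 = 31/6, a_4 = 61/8, a_5 = 1039/120


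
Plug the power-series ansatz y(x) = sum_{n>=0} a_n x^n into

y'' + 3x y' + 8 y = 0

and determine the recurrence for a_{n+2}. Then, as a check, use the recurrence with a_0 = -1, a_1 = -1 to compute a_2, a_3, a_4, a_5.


Substitute y = sum_n a_n x^n.
y''(x) has coefficient (n+2)(n+1) a_{n+2} at x^n;
3 x y'(x) has coefficient 3 n a_n at x^n (shift);
8 y(x) has coefficient 8 a_n at x^n.
Matching x^n: (n+2)(n+1) a_{n+2} + (3n + 8) a_n = 0.
Thus a_{n+2} = (-3n - 8) / ((n+1)(n+2)) * a_n.

Check with a_0 = -1, a_1 = -1 (apply the recurrence for n = 0, 1, 2, 3): a_0 = -1, a_1 = -1, a_2 = 4, a_3 = 11/6, a_4 = -14/3, a_5 = -187/120.

a_(n+2) = (-3n - 8) / ((n+1)(n+2)) * a_n; check: a_0 = -1, a_1 = -1, a_2 = 4, a_3 = 11/6, a_4 = -14/3, a_5 = -187/120


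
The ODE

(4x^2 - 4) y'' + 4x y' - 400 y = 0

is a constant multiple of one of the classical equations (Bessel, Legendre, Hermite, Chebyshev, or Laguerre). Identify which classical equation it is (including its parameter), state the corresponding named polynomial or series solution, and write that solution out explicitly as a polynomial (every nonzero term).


All three coefficients share the factor -4; dividing through by -4 gives  (1 - x^2) y'' - x y' + 100 y = 0.
This matches the Chebyshev equation (1 - x^2) y'' - x y' + n^2 y = 0 (note the -x y' term, not -2x y') with n^2 = 100, so n = 10; the polynomial solution is T_10(x).
With y = sum_k a_k x^k, matching x^k gives (k+2)(k+1) a_{k+2} = (k^2 - n^2) a_k = (k - 10)(k + 10) a_k. The right side vanishes at k = 10, so the series with the parity of 10 terminates at degree 10.
Standard normalization: leading coefficient of T_n is 2^(n-1), so a_10 = 2^9 = 512. Work downward with a_k = (k+1)(k+2) a_{k+2} / ((k - 10)(k + 10)):
  a_8 = (9)(10)(512) / ((8 - 10)(8 + 10)) = 46080/(-36) = -1280
  a_6 = (7)(8)(-1280) / ((6 - 10)(6 + 10)) = -71680/(-64) = 1120
  a_4 = (5)(6)(1120) / ((4 - 10)(4 + 10)) = 33600/(-84) = -400
  a_2 = (3)(4)(-400) / ((2 - 10)(2 + 10)) = -4800/(-96) = 50
  a_0 = (1)(2)(50) / ((0 - 10)(0 + 10)) = 100/(-100) = -1
Hence T_10(x) = 512 x^10 - 1280 x^8 + 1120 x^6 - 400 x^4 + 50 x^2 - 1.

T_10(x); series = 512 x^10 - 1280 x^8 + 1120 x^6 - 400 x^4 + 50 x^2 - 1


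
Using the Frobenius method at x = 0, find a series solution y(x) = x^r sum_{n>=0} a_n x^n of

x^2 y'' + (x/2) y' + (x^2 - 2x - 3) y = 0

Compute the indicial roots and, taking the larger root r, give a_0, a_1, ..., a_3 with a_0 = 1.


Write in Frobenius form y'' + (p(x)/x) y' + (q(x)/x^2) y = 0:
  p(x) = 1/2,  q(x) = x^2 - 2x - 3.
Indicial equation: r(r-1) + (1/2) r + (-3) = 0 -> roots r_1 = 2, r_2 = -3/2.
Take r = r_1 = 2. Let y(x) = x^r sum_{n>=0} a_n x^n with a_0 = 1.
Substitute y = x^r sum a_n x^n and match x^{r+n}. The recurrence is
  D(n) a_n - 2 a_{n-1} + 1 a_{n-2} = 0,  where D(n) = (r+n)(r+n-1) + (1/2)(r+n) + (-3).
  a_n = [2 a_{n-1} - 1 a_{n-2}] / D(n).
Since the indicial polynomial factors as (r - r_1)(r - r_2), D(n) = (r_1 + n - r_1)(r_1 + n - r_2) = n(n + 7/2).
Evaluating step by step (a_0 = 1):
  n = 1: D(1) = 1(1 + 7/2) = 9/2; numerator = 2(1) = 2; a_1 = (2)/(9/2) = 4/9
  n = 2: D(2) = 2(2 + 7/2) = 11; numerator = 2(4/9) - 1(1) = -1/9; a_2 = (-1/9)/(11) = -1/99
  n = 3: D(3) = 3(3 + 7/2) = 39/2; numerator = 2(-1/99) - 1(4/9) = -46/99; a_3 = (-46/99)/(39/2) = -92/3861

r = 2; a_0 = 1; a_1 = 4/9; a_2 = -1/99; a_3 = -92/3861


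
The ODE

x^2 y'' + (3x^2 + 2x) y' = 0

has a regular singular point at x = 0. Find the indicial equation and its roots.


Divide by x^2 to reach normal form y'' + P_1(x) y' + P_2(x) y = 0 with P_1(x) = 3 + 2/x and P_2(x) = 0.
x = 0 is a singular point because the y'-coefficient 3 + 2/x has a pole at x = 0.
It is a regular singular point because x P_1(x) = p(x) = 3x + 2 and x^2 P_2(x) = q(x) = 0 are polynomials, hence analytic at x = 0.
p(0) = 2,  q(0) = 0.
Indicial equation: r(r-1) + p(0) r + q(0) = 0, i.e. r^2 + (p(0) - 1) r + q(0) = 0, i.e. r^2 + 1 r = 0.
Discriminant: (1)^2 - 4(0) = 1, so r = (-1 ± 1)/2.
Solving: r_1 = 0, r_2 = -1.

indicial: r^2 + 1 r = 0; roots r_1 = 0, r_2 = -1


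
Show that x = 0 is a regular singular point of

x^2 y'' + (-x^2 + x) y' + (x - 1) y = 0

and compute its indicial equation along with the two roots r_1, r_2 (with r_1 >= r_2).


Divide by x^2 to reach normal form y'' + P_1(x) y' + P_2(x) y = 0 with P_1(x) = -1 + 1/x and P_2(x) = 1/x - 1/x^2.
x = 0 is a singular point because the y'-coefficient -1 + 1/x has a pole at x = 0 and the y-coefficient 1/x - 1/x^2 has a pole at x = 0.
It is a regular singular point because x P_1(x) = p(x) = 1 - x and x^2 P_2(x) = q(x) = x - 1 are polynomials, hence analytic at x = 0.
p(0) = 1,  q(0) = -1.
Indicial equation: r(r-1) + p(0) r + q(0) = 0, i.e. r^2 + (p(0) - 1) r + q(0) = 0, i.e. r^2 - 1 = 0.
Discriminant: (0)^2 - 4(-1) = 4, so r = (0 ± 2)/2.
Solving: r_1 = 1, r_2 = -1.

indicial: r^2 - 1 = 0; roots r_1 = 1, r_2 = -1


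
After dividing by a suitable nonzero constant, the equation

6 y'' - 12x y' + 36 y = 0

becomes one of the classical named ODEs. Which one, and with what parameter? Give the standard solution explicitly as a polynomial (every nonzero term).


All three coefficients share the factor 6; dividing through by 6 gives  y'' - 2x y' + 6 y = 0.
This matches the Hermite equation y'' - 2x y' + 2n y = 0 with 2n = 6, so n = 3; the polynomial solution is H_3(x).
With y = sum_k a_k x^k, matching x^k gives (k+2)(k+1) a_{k+2} = 2(k - n) a_k = 2(k - 3) a_k. The right side vanishes at k = 3, so the series with the parity of 3 terminates at degree 3.
Standard normalization: leading coefficient of H_n is 2^n, so a_3 = 2^3 = 8. Work downward with a_k = (k+1)(k+2) a_{k+2} / (2(k - n)):
  a_1 = (2)(3)(8) / (2(1 - 3)) = 48/(-4) = -12
Hence H_3(x) = 8 x^3 - 12 x.

H_3(x); series = 8 x^3 - 12 x


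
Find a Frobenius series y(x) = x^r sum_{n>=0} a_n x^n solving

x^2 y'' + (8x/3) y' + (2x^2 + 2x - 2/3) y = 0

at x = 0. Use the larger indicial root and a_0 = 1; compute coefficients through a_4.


Write in Frobenius form y'' + (p(x)/x) y' + (q(x)/x^2) y = 0:
  p(x) = 8/3,  q(x) = 2x^2 + 2x - 2/3.
Indicial equation: r(r-1) + (8/3) r + (-2/3) = 0 -> roots r_1 = 1/3, r_2 = -2.
Take r = r_1 = 1/3. Let y(x) = x^r sum_{n>=0} a_n x^n with a_0 = 1.
Substitute y = x^r sum a_n x^n and match x^{r+n}. The recurrence is
  D(n) a_n + 2 a_{n-1} + 2 a_{n-2} = 0,  where D(n) = (r+n)(r+n-1) + (8/3)(r+n) + (-2/3).
  a_n = [-2 a_{n-1} - 2 a_{n-2}] / D(n).
Since the indicial polynomial factors as (r - r_1)(r - r_2), D(n) = (r_1 + n - r_1)(r_1 + n - r_2) = n(n + 7/3).
Evaluating step by step (a_0 = 1):
  n = 1: D(1) = 1(1 + 7/3) = 10/3; numerator = -2(1) = -2; a_1 = (-2)/(10/3) = -3/5
  n = 2: D(2) = 2(2 + 7/3) = 26/3; numerator = -2(-3/5) - 2(1) = -4/5; a_2 = (-4/5)/(26/3) = -6/65
  n = 3: D(3) = 3(3 + 7/3) = 16; numerator = -2(-6/65) - 2(-3/5) = 18/13; a_3 = (18/13)/(16) = 9/104
  n = 4: D(4) = 4(4 + 7/3) = 76/3; numerator = -2(9/104) - 2(-6/65) = 3/260; a_4 = (3/260)/(76/3) = 9/19760

r = 1/3; a_0 = 1; a_1 = -3/5; a_2 = -6/65; a_3 = 9/104; a_4 = 9/19760


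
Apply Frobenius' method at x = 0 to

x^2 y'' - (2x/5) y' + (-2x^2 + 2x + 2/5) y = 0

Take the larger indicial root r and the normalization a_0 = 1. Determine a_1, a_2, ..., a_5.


Write in Frobenius form y'' + (p(x)/x) y' + (q(x)/x^2) y = 0:
  p(x) = -2/5,  q(x) = -2x^2 + 2x + 2/5.
Indicial equation: r(r-1) + (-2/5) r + (2/5) = 0 -> roots r_1 = 1, r_2 = 2/5.
Take r = r_1 = 1. Let y(x) = x^r sum_{n>=0} a_n x^n with a_0 = 1.
Substitute y = x^r sum a_n x^n and match x^{r+n}. The recurrence is
  D(n) a_n + 2 a_{n-1} - 2 a_{n-2} = 0,  where D(n) = (r+n)(r+n-1) + (-2/5)(r+n) + (2/5).
  a_n = [-2 a_{n-1} + 2 a_{n-2}] / D(n).
Since the indicial polynomial factors as (r - r_1)(r - r_2), D(n) = (r_1 + n - r_1)(r_1 + n - r_2) = n(n + 3/5).
Evaluating step by step (a_0 = 1):
  n = 1: D(1) = 1(1 + 3/5) = 8/5; numerator = -2(1) = -2; a_1 = (-2)/(8/5) = -5/4
  n = 2: D(2) = 2(2 + 3/5) = 26/5; numerator = -2(-5/4) + 2(1) = 9/2; a_2 = (9/2)/(26/5) = 45/52
  n = 3: D(3) = 3(3 + 3/5) = 54/5; numerator = -2(45/52) + 2(-5/4) = -55/13; a_3 = (-55/13)/(54/5) = -275/702
  n = 4: D(4) = 4(4 + 3/5) = 92/5; numerator = -2(-275/702) + 2(45/52) = 1765/702; a_4 = (1765/702)/(92/5) = 8825/64584
  n = 5: D(5) = 5(5 + 3/5) = 28; numerator = -2(8825/64584) + 2(-275/702) = -875/828; a_5 = (-875/828)/(28) = -125/3312

r = 1; a_0 = 1; a_1 = -5/4; a_2 = 45/52; a_3 = -275/702; a_4 = 8825/64584; a_5 = -125/3312


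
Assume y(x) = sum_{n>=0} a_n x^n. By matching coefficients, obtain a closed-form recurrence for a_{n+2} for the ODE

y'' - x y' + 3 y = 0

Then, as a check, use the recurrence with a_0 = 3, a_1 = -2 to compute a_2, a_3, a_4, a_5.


Substitute y = sum_n a_n x^n.
y''(x) has coefficient (n+2)(n+1) a_{n+2} at x^n;
-x y'(x) has coefficient -n a_n at x^n (shift);
3 y(x) has coefficient 3 a_n at x^n.
Matching x^n: (n+2)(n+1) a_{n+2} + (-n + 3) a_n = 0.
Thus a_{n+2} = (n - 3) / ((n+1)(n+2)) * a_n.

Check with a_0 = 3, a_1 = -2 (apply the recurrence for n = 0, 1, 2, 3): a_0 = 3, a_1 = -2, a_2 = -9/2, a_3 = 2/3, a_4 = 3/8, a_5 = 0.

a_(n+2) = (n - 3) / ((n+1)(n+2)) * a_n; check: a_0 = 3, a_1 = -2, a_2 = -9/2, a_3 = 2/3, a_4 = 3/8, a_5 = 0


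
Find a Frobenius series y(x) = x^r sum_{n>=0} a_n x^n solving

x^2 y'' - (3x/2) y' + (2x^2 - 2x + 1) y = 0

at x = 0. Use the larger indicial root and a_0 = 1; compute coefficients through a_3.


Write in Frobenius form y'' + (p(x)/x) y' + (q(x)/x^2) y = 0:
  p(x) = -3/2,  q(x) = 2x^2 - 2x + 1.
Indicial equation: r(r-1) + (-3/2) r + (1) = 0 -> roots r_1 = 2, r_2 = 1/2.
Take r = r_1 = 2. Let y(x) = x^r sum_{n>=0} a_n x^n with a_0 = 1.
Substitute y = x^r sum a_n x^n and match x^{r+n}. The recurrence is
  D(n) a_n - 2 a_{n-1} + 2 a_{n-2} = 0,  where D(n) = (r+n)(r+n-1) + (-3/2)(r+n) + (1).
  a_n = [2 a_{n-1} - 2 a_{n-2}] / D(n).
Since the indicial polynomial factors as (r - r_1)(r - r_2), D(n) = (r_1 + n - r_1)(r_1 + n - r_2) = n(n + 3/2).
Evaluating step by step (a_0 = 1):
  n = 1: D(1) = 1(1 + 3/2) = 5/2; numerator = 2(1) = 2; a_1 = (2)/(5/2) = 4/5
  n = 2: D(2) = 2(2 + 3/2) = 7; numerator = 2(4/5) - 2(1) = -2/5; a_2 = (-2/5)/(7) = -2/35
  n = 3: D(3) = 3(3 + 3/2) = 27/2; numerator = 2(-2/35) - 2(4/5) = -12/7; a_3 = (-12/7)/(27/2) = -8/63

r = 2; a_0 = 1; a_1 = 4/5; a_2 = -2/35; a_3 = -8/63


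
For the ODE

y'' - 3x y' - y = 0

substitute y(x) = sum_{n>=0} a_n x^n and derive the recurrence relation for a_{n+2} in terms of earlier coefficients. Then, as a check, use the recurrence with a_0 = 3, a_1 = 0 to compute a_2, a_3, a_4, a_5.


Substitute y = sum_n a_n x^n.
y''(x) has coefficient (n+2)(n+1) a_{n+2} at x^n;
-3 x y'(x) has coefficient -3 n a_n at x^n (shift);
-y(x) has coefficient -1 a_n at x^n.
Matching x^n: (n+2)(n+1) a_{n+2} + (-3n - 1) a_n = 0.
Thus a_{n+2} = (3n + 1) / ((n+1)(n+2)) * a_n.

Check with a_0 = 3, a_1 = 0 (apply the recurrence for n = 0, 1, 2, 3): a_0 = 3, a_1 = 0, a_2 = 3/2, a_3 = 0, a_4 = 7/8, a_5 = 0.

a_(n+2) = (3n + 1) / ((n+1)(n+2)) * a_n; check: a_0 = 3, a_1 = 0, a_2 = 3/2, a_3 = 0, a_4 = 7/8, a_5 = 0


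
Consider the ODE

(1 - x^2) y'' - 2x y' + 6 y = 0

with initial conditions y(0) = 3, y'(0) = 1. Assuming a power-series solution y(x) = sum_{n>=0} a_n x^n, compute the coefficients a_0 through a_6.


Ansatz: y(x) = sum_{n>=0} a_n x^n, so y'(x) = sum_{n>=1} n a_n x^(n-1) and y''(x) = sum_{n>=2} n(n-1) a_n x^(n-2).
Substitute into P(x) y'' + Q(x) y' + R(x) y = 0 with P(x) = 1 - x^2, Q(x) = -2x, R(x) = 6, and match powers of x.
Initial conditions: a_0 = 3, a_1 = 1.
Setting the coefficient of each power of x to zero and solving order by order (substituting the coefficients already found):
  x^0: 2 a_2 + 6 a_0 = 0  ->  2 a_2 = -6 a_0 = -18  ->  a_2 = -9
  x^1: 6 a_3 + 4 a_1 = 0  ->  6 a_3 = -4 a_1 = -4  ->  a_3 = -2/3
  x^2: 12 a_4 = 0  ->  a_4 = 0
  x^3: 20 a_5 - 6 a_3 = 0  ->  20 a_5 = 6 a_3 = -4  ->  a_5 = -1/5
  x^4: 30 a_6 - 14 a_4 = 0  ->  30 a_6 = 14 a_4 = 0  ->  a_6 = 0
Truncated series: y(x) = 3 + x - 9 x^2 - (2/3) x^3 - (1/5) x^5 + O(x^7).

a_0 = 3; a_1 = 1; a_2 = -9; a_3 = -2/3; a_4 = 0; a_5 = -1/5; a_6 = 0


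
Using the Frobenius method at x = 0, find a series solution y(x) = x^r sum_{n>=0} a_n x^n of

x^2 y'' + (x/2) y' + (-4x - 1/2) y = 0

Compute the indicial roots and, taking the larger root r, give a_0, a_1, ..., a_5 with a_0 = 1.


Write in Frobenius form y'' + (p(x)/x) y' + (q(x)/x^2) y = 0:
  p(x) = 1/2,  q(x) = -4x - 1/2.
Indicial equation: r(r-1) + (1/2) r + (-1/2) = 0 -> roots r_1 = 1, r_2 = -1/2.
Take r = r_1 = 1. Let y(x) = x^r sum_{n>=0} a_n x^n with a_0 = 1.
Substitute y = x^r sum a_n x^n and match x^{r+n}. The recurrence is
  D(n) a_n - 4 a_{n-1} = 0,  where D(n) = (r+n)(r+n-1) + (1/2)(r+n) + (-1/2).
  a_n = 4 / D(n) * a_{n-1}.
Since the indicial polynomial factors as (r - r_1)(r - r_2), D(n) = (r_1 + n - r_1)(r_1 + n - r_2) = n(n + 3/2).
Evaluating step by step (a_0 = 1):
  n = 1: D(1) = 1(1 + 3/2) = 5/2; numerator = 4(1) = 4; a_1 = (4)/(5/2) = 8/5
  n = 2: D(2) = 2(2 + 3/2) = 7; numerator = 4(8/5) = 32/5; a_2 = (32/5)/(7) = 32/35
  n = 3: D(3) = 3(3 + 3/2) = 27/2; numerator = 4(32/35) = 128/35; a_3 = (128/35)/(27/2) = 256/945
  n = 4: D(4) = 4(4 + 3/2) = 22; numerator = 4(256/945) = 1024/945; a_4 = (1024/945)/(22) = 512/10395
  n = 5: D(5) = 5(5 + 3/2) = 65/2; numerator = 4(512/10395) = 2048/10395; a_5 = (2048/10395)/(65/2) = 4096/675675

r = 1; a_0 = 1; a_1 = 8/5; a_2 = 32/35; a_3 = 256/945; a_4 = 512/10395; a_5 = 4096/675675


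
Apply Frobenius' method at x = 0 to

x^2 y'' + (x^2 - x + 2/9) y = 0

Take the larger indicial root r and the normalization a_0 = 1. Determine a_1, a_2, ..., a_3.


Write in Frobenius form y'' + (p(x)/x) y' + (q(x)/x^2) y = 0:
  p(x) = 0,  q(x) = x^2 - x + 2/9.
Indicial equation: r(r-1) + (0) r + (2/9) = 0 -> roots r_1 = 2/3, r_2 = 1/3.
Take r = r_1 = 2/3. Let y(x) = x^r sum_{n>=0} a_n x^n with a_0 = 1.
Substitute y = x^r sum a_n x^n and match x^{r+n}. The recurrence is
  D(n) a_n - 1 a_{n-1} + 1 a_{n-2} = 0,  where D(n) = (r+n)(r+n-1) + (0)(r+n) + (2/9).
  a_n = [1 a_{n-1} - 1 a_{n-2}] / D(n).
Since the indicial polynomial factors as (r - r_1)(r - r_2), D(n) = (r_1 + n - r_1)(r_1 + n - r_2) = n(n + 1/3).
Evaluating step by step (a_0 = 1):
  n = 1: D(1) = 1(1 + 1/3) = 4/3; numerator = 1(1) = 1; a_1 = (1)/(4/3) = 3/4
  n = 2: D(2) = 2(2 + 1/3) = 14/3; numerator = 1(3/4) - 1(1) = -1/4; a_2 = (-1/4)/(14/3) = -3/56
  n = 3: D(3) = 3(3 + 1/3) = 10; numerator = 1(-3/56) - 1(3/4) = -45/56; a_3 = (-45/56)/(10) = -9/112

r = 2/3; a_0 = 1; a_1 = 3/4; a_2 = -3/56; a_3 = -9/112


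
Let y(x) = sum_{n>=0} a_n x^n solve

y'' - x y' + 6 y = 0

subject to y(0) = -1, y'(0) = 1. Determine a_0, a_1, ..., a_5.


Ansatz: y(x) = sum_{n>=0} a_n x^n, so y'(x) = sum_{n>=1} n a_n x^(n-1) and y''(x) = sum_{n>=2} n(n-1) a_n x^(n-2).
Substitute into P(x) y'' + Q(x) y' + R(x) y = 0 with P(x) = 1, Q(x) = -x, R(x) = 6, and match powers of x.
Initial conditions: a_0 = -1, a_1 = 1.
Setting the coefficient of each power of x to zero and solving order by order (substituting the coefficients already found):
  x^0: 2 a_2 + 6 a_0 = 0  ->  2 a_2 = -6 a_0 = 6  ->  a_2 = 3
  x^1: 6 a_3 + 5 a_1 = 0  ->  6 a_3 = -5 a_1 = -5  ->  a_3 = -5/6
  x^2: 12 a_4 + 4 a_2 = 0  ->  12 a_4 = -4 a_2 = -12  ->  a_4 = -1
  x^3: 20 a_5 + 3 a_3 = 0  ->  20 a_5 = -3 a_3 = 5/2  ->  a_5 = 1/8
Truncated series: y(x) = -1 + x + 3 x^2 - (5/6) x^3 - x^4 + (1/8) x^5 + O(x^6).

a_0 = -1; a_1 = 1; a_2 = 3; a_3 = -5/6; a_4 = -1; a_5 = 1/8


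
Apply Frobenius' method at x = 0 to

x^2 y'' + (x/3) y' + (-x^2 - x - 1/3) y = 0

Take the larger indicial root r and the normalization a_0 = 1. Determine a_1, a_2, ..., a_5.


Write in Frobenius form y'' + (p(x)/x) y' + (q(x)/x^2) y = 0:
  p(x) = 1/3,  q(x) = -x^2 - x - 1/3.
Indicial equation: r(r-1) + (1/3) r + (-1/3) = 0 -> roots r_1 = 1, r_2 = -1/3.
Take r = r_1 = 1. Let y(x) = x^r sum_{n>=0} a_n x^n with a_0 = 1.
Substitute y = x^r sum a_n x^n and match x^{r+n}. The recurrence is
  D(n) a_n - 1 a_{n-1} - 1 a_{n-2} = 0,  where D(n) = (r+n)(r+n-1) + (1/3)(r+n) + (-1/3).
  a_n = [1 a_{n-1} + 1 a_{n-2}] / D(n).
Since the indicial polynomial factors as (r - r_1)(r - r_2), D(n) = (r_1 + n - r_1)(r_1 + n - r_2) = n(n + 4/3).
Evaluating step by step (a_0 = 1):
  n = 1: D(1) = 1(1 + 4/3) = 7/3; numerator = 1(1) = 1; a_1 = (1)/(7/3) = 3/7
  n = 2: D(2) = 2(2 + 4/3) = 20/3; numerator = 1(3/7) + 1(1) = 10/7; a_2 = (10/7)/(20/3) = 3/14
  n = 3: D(3) = 3(3 + 4/3) = 13; numerator = 1(3/14) + 1(3/7) = 9/14; a_3 = (9/14)/(13) = 9/182
  n = 4: D(4) = 4(4 + 4/3) = 64/3; numerator = 1(9/182) + 1(3/14) = 24/91; a_4 = (24/91)/(64/3) = 9/728
  n = 5: D(5) = 5(5 + 4/3) = 95/3; numerator = 1(9/728) + 1(9/182) = 45/728; a_5 = (45/728)/(95/3) = 27/13832

r = 1; a_0 = 1; a_1 = 3/7; a_2 = 3/14; a_3 = 9/182; a_4 = 9/728; a_5 = 27/13832


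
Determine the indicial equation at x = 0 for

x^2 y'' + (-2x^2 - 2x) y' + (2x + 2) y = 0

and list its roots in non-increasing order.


Divide by x^2 to reach normal form y'' + P_1(x) y' + P_2(x) y = 0 with P_1(x) = -2 - 2/x and P_2(x) = 2/x + 2/x^2.
x = 0 is a singular point because the y'-coefficient -2 - 2/x has a pole at x = 0 and the y-coefficient 2/x + 2/x^2 has a pole at x = 0.
It is a regular singular point because x P_1(x) = p(x) = -2x - 2 and x^2 P_2(x) = q(x) = 2x + 2 are polynomials, hence analytic at x = 0.
p(0) = -2,  q(0) = 2.
Indicial equation: r(r-1) + p(0) r + q(0) = 0, i.e. r^2 + (p(0) - 1) r + q(0) = 0, i.e. r^2 - 3 r + 2 = 0.
Discriminant: (-3)^2 - 4(2) = 1, so r = (3 ± 1)/2.
Solving: r_1 = 2, r_2 = 1.

indicial: r^2 - 3 r + 2 = 0; roots r_1 = 2, r_2 = 1


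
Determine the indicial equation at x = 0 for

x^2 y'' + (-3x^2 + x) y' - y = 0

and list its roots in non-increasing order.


Divide by x^2 to reach normal form y'' + P_1(x) y' + P_2(x) y = 0 with P_1(x) = -3 + 1/x and P_2(x) = -1/x^2.
x = 0 is a singular point because the y'-coefficient -3 + 1/x has a pole at x = 0 and the y-coefficient -1/x^2 has a pole at x = 0.
It is a regular singular point because x P_1(x) = p(x) = 1 - 3x and x^2 P_2(x) = q(x) = -1 are polynomials, hence analytic at x = 0.
p(0) = 1,  q(0) = -1.
Indicial equation: r(r-1) + p(0) r + q(0) = 0, i.e. r^2 + (p(0) - 1) r + q(0) = 0, i.e. r^2 - 1 = 0.
Discriminant: (0)^2 - 4(-1) = 4, so r = (0 ± 2)/2.
Solving: r_1 = 1, r_2 = -1.

indicial: r^2 - 1 = 0; roots r_1 = 1, r_2 = -1


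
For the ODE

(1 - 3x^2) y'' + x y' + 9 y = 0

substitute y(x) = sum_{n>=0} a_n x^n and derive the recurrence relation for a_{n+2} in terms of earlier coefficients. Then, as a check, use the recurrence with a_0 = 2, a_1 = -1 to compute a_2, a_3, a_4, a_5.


Substitute y = sum_n a_n x^n.
(1 - 3 x^2) y'' contributes (n+2)(n+1) a_{n+2} - 3 n(n-1) a_n at x^n.
x y'(x) contributes n a_n at x^n.
9 y(x) contributes 9 a_n at x^n.
Matching x^n: (n+2)(n+1) a_{n+2} + (-3 n(n-1) + n + 9) a_n = 0.
Thus a_{n+2} = (3 n(n-1) - n - 9) / ((n+1)(n+2)) * a_n.

Check with a_0 = 2, a_1 = -1 (apply the recurrence for n = 0, 1, 2, 3): a_0 = 2, a_1 = -1, a_2 = -9, a_3 = 5/3, a_4 = 15/4, a_5 = 1/2.

a_(n+2) = (3 n(n-1) - n - 9) / ((n+1)(n+2)) * a_n; check: a_0 = 2, a_1 = -1, a_2 = -9, a_3 = 5/3, a_4 = 15/4, a_5 = 1/2


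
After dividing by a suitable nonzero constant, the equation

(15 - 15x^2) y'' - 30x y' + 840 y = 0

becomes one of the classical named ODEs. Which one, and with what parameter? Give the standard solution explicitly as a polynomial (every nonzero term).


All three coefficients share the factor 15; dividing through by 15 gives  (1 - x^2) y'' - 2x y' + 56 y = 0.
This matches the Legendre equation (1 - x^2) y'' - 2x y' + n(n+1) y = 0 (note the -2x y' term) with n(n+1) = 56, so n = 7; the polynomial solution is P_7(x).
With y = sum_k a_k x^k, matching x^k gives (k+2)(k+1) a_{k+2} = [k(k+1) - n(n+1)] a_k = (k - 7)(k + 8) a_k. The right side vanishes at k = 7, so the series with the parity of 7 terminates at degree 7.
Standard normalization (P_n(1) = 1): leading coefficient (2n)!/(2^n (n!)^2) = 87178291200/(128*25401600) = 429/16, so a_7 = 429/16. Work downward with a_k = (k+1)(k+2) a_{k+2} / ((k - 7)(k + 8)):
  a_5 = (6)(7)(429/16) / ((5 - 7)(5 + 8)) = (9009/8)/(-26) = -693/16
  a_3 = (4)(5)(-693/16) / ((3 - 7)(3 + 8)) = (-3465/4)/(-44) = 315/16
  a_1 = (2)(3)(315/16) / ((1 - 7)(1 + 8)) = (945/8)/(-54) = -35/16
Hence P_7(x) = 429 x^7/16 - 693 x^5/16 + 315 x^3/16 - 35 x/16.

P_7(x); series = 429 x^7/16 - 693 x^5/16 + 315 x^3/16 - 35 x/16


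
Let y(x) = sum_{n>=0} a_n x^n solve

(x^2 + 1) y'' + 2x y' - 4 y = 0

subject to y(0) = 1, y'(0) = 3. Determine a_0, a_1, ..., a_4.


Ansatz: y(x) = sum_{n>=0} a_n x^n, so y'(x) = sum_{n>=1} n a_n x^(n-1) and y''(x) = sum_{n>=2} n(n-1) a_n x^(n-2).
Substitute into P(x) y'' + Q(x) y' + R(x) y = 0 with P(x) = x^2 + 1, Q(x) = 2x, R(x) = -4, and match powers of x.
Initial conditions: a_0 = 1, a_1 = 3.
Setting the coefficient of each power of x to zero and solving order by order (substituting the coefficients already found):
  x^0: 2 a_2 - 4 a_0 = 0  ->  2 a_2 = 4 a_0 = 4  ->  a_2 = 2
  x^1: 6 a_3 - 2 a_1 = 0  ->  6 a_3 = 2 a_1 = 6  ->  a_3 = 1
  x^2: 12 a_4 + 2 a_2 = 0  ->  12 a_4 = -2 a_2 = -4  ->  a_4 = -1/3
Truncated series: y(x) = 1 + 3 x + 2 x^2 + x^3 - (1/3) x^4 + O(x^5).

a_0 = 1; a_1 = 3; a_2 = 2; a_3 = 1; a_4 = -1/3


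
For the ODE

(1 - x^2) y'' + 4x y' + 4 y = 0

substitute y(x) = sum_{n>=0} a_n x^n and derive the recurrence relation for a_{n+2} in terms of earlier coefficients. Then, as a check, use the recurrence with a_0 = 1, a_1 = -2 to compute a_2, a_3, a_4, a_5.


Substitute y = sum_n a_n x^n.
(1 - 1 x^2) y'' contributes (n+2)(n+1) a_{n+2} - n(n-1) a_n at x^n.
4 x y'(x) contributes 4 n a_n at x^n.
4 y(x) contributes 4 a_n at x^n.
Matching x^n: (n+2)(n+1) a_{n+2} + (-n(n-1) + 4 n + 4) a_n = 0.
Thus a_{n+2} = (n(n-1) - 4 n - 4) / ((n+1)(n+2)) * a_n.

Check with a_0 = 1, a_1 = -2 (apply the recurrence for n = 0, 1, 2, 3): a_0 = 1, a_1 = -2, a_2 = -2, a_3 = 8/3, a_4 = 5/3, a_5 = -4/3.

a_(n+2) = (n(n-1) - 4 n - 4) / ((n+1)(n+2)) * a_n; check: a_0 = 1, a_1 = -2, a_2 = -2, a_3 = 8/3, a_4 = 5/3, a_5 = -4/3


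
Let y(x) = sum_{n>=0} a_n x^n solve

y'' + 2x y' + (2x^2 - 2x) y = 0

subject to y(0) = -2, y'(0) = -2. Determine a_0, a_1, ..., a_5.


Ansatz: y(x) = sum_{n>=0} a_n x^n, so y'(x) = sum_{n>=1} n a_n x^(n-1) and y''(x) = sum_{n>=2} n(n-1) a_n x^(n-2).
Substitute into P(x) y'' + Q(x) y' + R(x) y = 0 with P(x) = 1, Q(x) = 2x, R(x) = 2x^2 - 2x, and match powers of x.
Initial conditions: a_0 = -2, a_1 = -2.
Setting the coefficient of each power of x to zero and solving order by order (substituting the coefficients already found):
  x^0: 2 a_2 = 0  ->  a_2 = 0
  x^1: 6 a_3 + 2 a_1 - 2 a_0 = 0  ->  6 a_3 = -2 a_1 + 2 a_0 = 0  ->  a_3 = 0
  x^2: 12 a_4 + 4 a_2 - 2 a_1 + 2 a_0 = 0  ->  12 a_4 = -4 a_2 + 2 a_1 - 2 a_0 = 0  ->  a_4 = 0
  x^3: 20 a_5 + 6 a_3 - 2 a_2 + 2 a_1 = 0  ->  20 a_5 = -6 a_3 + 2 a_2 - 2 a_1 = 4  ->  a_5 = 1/5
Truncated series: y(x) = -2 - 2 x + (1/5) x^5 + O(x^6).

a_0 = -2; a_1 = -2; a_2 = 0; a_3 = 0; a_4 = 0; a_5 = 1/5


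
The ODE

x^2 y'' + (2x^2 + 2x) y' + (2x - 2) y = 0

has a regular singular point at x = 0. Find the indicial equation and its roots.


Divide by x^2 to reach normal form y'' + P_1(x) y' + P_2(x) y = 0 with P_1(x) = 2 + 2/x and P_2(x) = 2/x - 2/x^2.
x = 0 is a singular point because the y'-coefficient 2 + 2/x has a pole at x = 0 and the y-coefficient 2/x - 2/x^2 has a pole at x = 0.
It is a regular singular point because x P_1(x) = p(x) = 2x + 2 and x^2 P_2(x) = q(x) = 2x - 2 are polynomials, hence analytic at x = 0.
p(0) = 2,  q(0) = -2.
Indicial equation: r(r-1) + p(0) r + q(0) = 0, i.e. r^2 + (p(0) - 1) r + q(0) = 0, i.e. r^2 + 1 r - 2 = 0.
Discriminant: (1)^2 - 4(-2) = 9, so r = (-1 ± 3)/2.
Solving: r_1 = 1, r_2 = -2.

indicial: r^2 + 1 r - 2 = 0; roots r_1 = 1, r_2 = -2


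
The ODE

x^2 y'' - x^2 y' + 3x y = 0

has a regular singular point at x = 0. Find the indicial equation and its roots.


Divide by x^2 to reach normal form y'' + P_1(x) y' + P_2(x) y = 0 with P_1(x) = -1 and P_2(x) = 3/x.
x = 0 is a singular point because the y-coefficient 3/x has a pole at x = 0.
It is a regular singular point because x P_1(x) = p(x) = -x and x^2 P_2(x) = q(x) = 3x are polynomials, hence analytic at x = 0.
p(0) = 0,  q(0) = 0.
Indicial equation: r(r-1) + p(0) r + q(0) = 0, i.e. r^2 + (p(0) - 1) r + q(0) = 0, i.e. r^2 - 1 r = 0.
Discriminant: (-1)^2 - 4(0) = 1, so r = (1 ± 1)/2.
Solving: r_1 = 1, r_2 = 0.

indicial: r^2 - 1 r = 0; roots r_1 = 1, r_2 = 0


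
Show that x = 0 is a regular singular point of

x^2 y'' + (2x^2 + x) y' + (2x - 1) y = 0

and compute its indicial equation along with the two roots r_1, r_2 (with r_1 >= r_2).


Divide by x^2 to reach normal form y'' + P_1(x) y' + P_2(x) y = 0 with P_1(x) = 2 + 1/x and P_2(x) = 2/x - 1/x^2.
x = 0 is a singular point because the y'-coefficient 2 + 1/x has a pole at x = 0 and the y-coefficient 2/x - 1/x^2 has a pole at x = 0.
It is a regular singular point because x P_1(x) = p(x) = 2x + 1 and x^2 P_2(x) = q(x) = 2x - 1 are polynomials, hence analytic at x = 0.
p(0) = 1,  q(0) = -1.
Indicial equation: r(r-1) + p(0) r + q(0) = 0, i.e. r^2 + (p(0) - 1) r + q(0) = 0, i.e. r^2 - 1 = 0.
Discriminant: (0)^2 - 4(-1) = 4, so r = (0 ± 2)/2.
Solving: r_1 = 1, r_2 = -1.

indicial: r^2 - 1 = 0; roots r_1 = 1, r_2 = -1


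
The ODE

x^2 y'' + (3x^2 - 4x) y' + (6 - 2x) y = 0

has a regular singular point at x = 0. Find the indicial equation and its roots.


Divide by x^2 to reach normal form y'' + P_1(x) y' + P_2(x) y = 0 with P_1(x) = 3 - 4/x and P_2(x) = -2/x + 6/x^2.
x = 0 is a singular point because the y'-coefficient 3 - 4/x has a pole at x = 0 and the y-coefficient -2/x + 6/x^2 has a pole at x = 0.
It is a regular singular point because x P_1(x) = p(x) = 3x - 4 and x^2 P_2(x) = q(x) = 6 - 2x are polynomials, hence analytic at x = 0.
p(0) = -4,  q(0) = 6.
Indicial equation: r(r-1) + p(0) r + q(0) = 0, i.e. r^2 + (p(0) - 1) r + q(0) = 0, i.e. r^2 - 5 r + 6 = 0.
Discriminant: (-5)^2 - 4(6) = 1, so r = (5 ± 1)/2.
Solving: r_1 = 3, r_2 = 2.

indicial: r^2 - 5 r + 6 = 0; roots r_1 = 3, r_2 = 2


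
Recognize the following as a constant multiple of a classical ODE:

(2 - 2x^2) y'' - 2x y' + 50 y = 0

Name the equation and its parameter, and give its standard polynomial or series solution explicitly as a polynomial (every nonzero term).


All three coefficients share the factor 2; dividing through by 2 gives  (1 - x^2) y'' - x y' + 25 y = 0.
This matches the Chebyshev equation (1 - x^2) y'' - x y' + n^2 y = 0 (note the -x y' term, not -2x y') with n^2 = 25, so n = 5; the polynomial solution is T_5(x).
With y = sum_k a_k x^k, matching x^k gives (k+2)(k+1) a_{k+2} = (k^2 - n^2) a_k = (k - 5)(k + 5) a_k. The right side vanishes at k = 5, so the series with the parity of 5 terminates at degree 5.
Standard normalization: leading coefficient of T_n is 2^(n-1), so a_5 = 2^4 = 16. Work downward with a_k = (k+1)(k+2) a_{k+2} / ((k - 5)(k + 5)):
  a_3 = (4)(5)(16) / ((3 - 5)(3 + 5)) = 320/(-16) = -20
  a_1 = (2)(3)(-20) / ((1 - 5)(1 + 5)) = -120/(-24) = 5
Hence T_5(x) = 16 x^5 - 20 x^3 + 5 x.

T_5(x); series = 16 x^5 - 20 x^3 + 5 x


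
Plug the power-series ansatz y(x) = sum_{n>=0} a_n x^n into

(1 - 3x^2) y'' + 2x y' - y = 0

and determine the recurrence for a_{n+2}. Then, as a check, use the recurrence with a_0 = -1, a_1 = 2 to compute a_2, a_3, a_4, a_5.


Substitute y = sum_n a_n x^n.
(1 - 3 x^2) y'' contributes (n+2)(n+1) a_{n+2} - 3 n(n-1) a_n at x^n.
2 x y'(x) contributes 2 n a_n at x^n.
-y(x) contributes -1 a_n at x^n.
Matching x^n: (n+2)(n+1) a_{n+2} + (-3 n(n-1) + 2 n - 1) a_n = 0.
Thus a_{n+2} = (3 n(n-1) - 2 n + 1) / ((n+1)(n+2)) * a_n.

Check with a_0 = -1, a_1 = 2 (apply the recurrence for n = 0, 1, 2, 3): a_0 = -1, a_1 = 2, a_2 = -1/2, a_3 = -1/3, a_4 = -1/8, a_5 = -13/60.

a_(n+2) = (3 n(n-1) - 2 n + 1) / ((n+1)(n+2)) * a_n; check: a_0 = -1, a_1 = 2, a_2 = -1/2, a_3 = -1/3, a_4 = -1/8, a_5 = -13/60


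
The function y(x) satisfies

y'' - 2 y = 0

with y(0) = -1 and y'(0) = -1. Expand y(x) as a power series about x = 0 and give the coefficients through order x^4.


Ansatz: y(x) = sum_{n>=0} a_n x^n, so y'(x) = sum_{n>=1} n a_n x^(n-1) and y''(x) = sum_{n>=2} n(n-1) a_n x^(n-2).
Substitute into P(x) y'' + Q(x) y' + R(x) y = 0 with P(x) = 1, Q(x) = 0, R(x) = -2, and match powers of x.
Initial conditions: a_0 = -1, a_1 = -1.
Setting the coefficient of each power of x to zero and solving order by order (substituting the coefficients already found):
  x^0: 2 a_2 - 2 a_0 = 0  ->  2 a_2 = 2 a_0 = -2  ->  a_2 = -1
  x^1: 6 a_3 - 2 a_1 = 0  ->  6 a_3 = 2 a_1 = -2  ->  a_3 = -1/3
  x^2: 12 a_4 - 2 a_2 = 0  ->  12 a_4 = 2 a_2 = -2  ->  a_4 = -1/6
Truncated series: y(x) = -1 - x - x^2 - (1/3) x^3 - (1/6) x^4 + O(x^5).

a_0 = -1; a_1 = -1; a_2 = -1; a_3 = -1/3; a_4 = -1/6


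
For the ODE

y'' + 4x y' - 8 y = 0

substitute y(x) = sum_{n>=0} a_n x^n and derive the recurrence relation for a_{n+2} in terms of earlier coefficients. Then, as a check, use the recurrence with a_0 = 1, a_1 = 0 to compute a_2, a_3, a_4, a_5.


Substitute y = sum_n a_n x^n.
y''(x) has coefficient (n+2)(n+1) a_{n+2} at x^n;
4 x y'(x) has coefficient 4 n a_n at x^n (shift);
-8 y(x) has coefficient -8 a_n at x^n.
Matching x^n: (n+2)(n+1) a_{n+2} + (4n - 8) a_n = 0.
Thus a_{n+2} = (-4n + 8) / ((n+1)(n+2)) * a_n.

Check with a_0 = 1, a_1 = 0 (apply the recurrence for n = 0, 1, 2, 3): a_0 = 1, a_1 = 0, a_2 = 4, a_3 = 0, a_4 = 0, a_5 = 0.

a_(n+2) = (-4n + 8) / ((n+1)(n+2)) * a_n; check: a_0 = 1, a_1 = 0, a_2 = 4, a_3 = 0, a_4 = 0, a_5 = 0


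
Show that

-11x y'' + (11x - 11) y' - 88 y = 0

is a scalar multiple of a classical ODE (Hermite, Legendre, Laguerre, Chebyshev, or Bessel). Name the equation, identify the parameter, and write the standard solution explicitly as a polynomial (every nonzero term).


All three coefficients share the factor -11; dividing through by -11 gives  x y'' + (1 - x) y' + 8 y = 0.
This matches the Laguerre equation x y'' + (1 - x) y' + n y = 0 with n = 8; the polynomial solution is L_8(x).
With y = sum_k a_k x^k, matching x^k gives (k+1)k a_{k+1} + (k+1) a_{k+1} - k a_k + n a_k = 0, i.e. (k+1)^2 a_{k+1} = (k - n) a_k = (k - 8) a_k. The right side vanishes at k = 8, so the series terminates at degree 8.
Standard normalization L_n(0) = 1 gives a_0 = 1. Work upward with a_{k+1} = (k - 8) a_k / (k+1)^2:
  a_1 = (0 - 8)(1) / 1^2 = -8/1 = -8
  a_2 = (1 - 8)(-8) / 2^2 = 56/4 = 14
  a_3 = (2 - 8)(14) / 3^2 = -84/9 = -28/3
  a_4 = (3 - 8)(-28/3) / 4^2 = (140/3)/16 = 35/12
  a_5 = (4 - 8)(35/12) / 5^2 = (-35/3)/25 = -7/15
  a_6 = (5 - 8)(-7/15) / 6^2 = (7/5)/36 = 7/180
  a_7 = (6 - 8)(7/180) / 7^2 = (-7/90)/49 = -1/630
  a_8 = (7 - 8)(-1/630) / 8^2 = (1/630)/64 = 1/40320
Hence L_8(x) = x^8/40320 - x^7/630 + 7 x^6/180 - 7 x^5/15 + 35 x^4/12 - 28 x^3/3 + 14 x^2 - 8 x + 1.

L_8(x); series = x^8/40320 - x^7/630 + 7 x^6/180 - 7 x^5/15 + 35 x^4/12 - 28 x^3/3 + 14 x^2 - 8 x + 1
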